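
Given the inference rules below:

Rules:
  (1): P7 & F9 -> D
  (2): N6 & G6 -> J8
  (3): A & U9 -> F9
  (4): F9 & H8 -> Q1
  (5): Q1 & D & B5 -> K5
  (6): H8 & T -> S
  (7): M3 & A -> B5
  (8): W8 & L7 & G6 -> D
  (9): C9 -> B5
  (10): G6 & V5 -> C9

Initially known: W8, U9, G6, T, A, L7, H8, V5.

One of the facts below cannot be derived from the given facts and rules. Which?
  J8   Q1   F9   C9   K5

J8

Round 1 fires (3), (6), (8), (10), giving F9, S, D, C9.
Round 2 fires (4), (9), giving Q1, B5.
Round 3 fires (5), giving K5.
Derived: Q1 (round 2), C9 (round 1), F9 (round 1), K5 (round 3). J8 never appears in any round.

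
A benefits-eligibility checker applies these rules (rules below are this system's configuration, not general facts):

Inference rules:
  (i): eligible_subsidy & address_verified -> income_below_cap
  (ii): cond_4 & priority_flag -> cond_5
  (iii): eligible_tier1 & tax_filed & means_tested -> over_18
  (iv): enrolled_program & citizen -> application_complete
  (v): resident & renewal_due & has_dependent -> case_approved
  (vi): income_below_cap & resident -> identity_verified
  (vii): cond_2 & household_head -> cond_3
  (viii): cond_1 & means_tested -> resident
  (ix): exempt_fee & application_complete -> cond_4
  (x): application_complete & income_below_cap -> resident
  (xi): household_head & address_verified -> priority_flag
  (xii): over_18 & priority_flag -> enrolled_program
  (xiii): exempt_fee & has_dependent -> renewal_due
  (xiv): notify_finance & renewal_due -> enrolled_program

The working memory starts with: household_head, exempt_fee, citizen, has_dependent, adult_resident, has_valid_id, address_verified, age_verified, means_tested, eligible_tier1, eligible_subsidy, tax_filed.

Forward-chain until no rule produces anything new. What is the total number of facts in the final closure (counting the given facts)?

[1] (i) [eligible_subsidy & address_verified -> income_below_cap]; (iii) [eligible_tier1 & tax_filed & means_tested -> over_18]; (xi) [household_head & address_verified -> priority_flag]; (xiii) [exempt_fee & has_dependent -> renewal_due]. ⇒ new: income_below_cap, over_18, priority_flag, renewal_due.
[2] (xii) [over_18 & priority_flag -> enrolled_program]. ⇒ new: enrolled_program.
[3] (iv) [enrolled_program & citizen -> application_complete]. ⇒ new: application_complete.
[4] (ix) [exempt_fee & application_complete -> cond_4]; (x) [application_complete & income_below_cap -> resident]. ⇒ new: cond_4, resident.
[5] (ii) [cond_4 & priority_flag -> cond_5]; (v) [resident & renewal_due & has_dependent -> case_approved]; (vi) [income_below_cap & resident -> identity_verified]. ⇒ new: cond_5, case_approved, identity_verified.
Closure: {address_verified, adult_resident, age_verified, application_complete, case_approved, citizen, cond_4, cond_5, eligible_subsidy, eligible_tier1, enrolled_program, exempt_fee, has_dependent, has_valid_id, household_head, identity_verified, income_below_cap, means_tested, over_18, priority_flag, renewal_due, resident, tax_filed} — 23 facts.

23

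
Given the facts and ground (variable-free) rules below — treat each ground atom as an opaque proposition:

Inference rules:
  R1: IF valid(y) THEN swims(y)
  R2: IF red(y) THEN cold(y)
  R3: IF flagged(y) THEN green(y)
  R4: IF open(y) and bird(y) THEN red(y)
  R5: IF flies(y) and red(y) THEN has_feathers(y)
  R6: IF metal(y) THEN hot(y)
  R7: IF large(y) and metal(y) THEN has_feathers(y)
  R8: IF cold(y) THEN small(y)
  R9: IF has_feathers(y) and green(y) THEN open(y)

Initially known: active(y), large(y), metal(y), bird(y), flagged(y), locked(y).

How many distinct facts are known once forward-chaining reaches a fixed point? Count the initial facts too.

Round 1 — R3, R6, R7, derive green(y), hot(y), has_feathers(y).
Round 2 — R9, derive open(y).
Round 3 — R4, derive red(y).
Round 4 — R2, derive cold(y).
Round 5 — R8, derive small(y).
Closure: {active(y), bird(y), cold(y), flagged(y), green(y), has_feathers(y), hot(y), large(y), locked(y), metal(y), open(y), red(y), small(y)} — 13 facts.

13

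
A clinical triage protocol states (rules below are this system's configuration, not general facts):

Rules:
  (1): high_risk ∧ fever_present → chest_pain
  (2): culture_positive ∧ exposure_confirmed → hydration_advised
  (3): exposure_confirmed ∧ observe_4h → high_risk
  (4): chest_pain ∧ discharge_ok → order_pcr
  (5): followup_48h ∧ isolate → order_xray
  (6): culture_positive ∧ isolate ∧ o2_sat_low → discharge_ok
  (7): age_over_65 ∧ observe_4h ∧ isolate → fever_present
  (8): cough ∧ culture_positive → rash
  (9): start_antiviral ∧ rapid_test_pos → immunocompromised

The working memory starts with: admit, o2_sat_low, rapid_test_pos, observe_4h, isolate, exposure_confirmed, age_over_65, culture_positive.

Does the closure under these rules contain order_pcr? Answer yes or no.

yes

Round 1: (2) [culture_positive ∧ exposure_confirmed → hydration_advised]; (3) [exposure_confirmed ∧ observe_4h → high_risk]; (6) [culture_positive ∧ isolate ∧ o2_sat_low → discharge_ok]; (7) [age_over_65 ∧ observe_4h ∧ isolate → fever_present]. Adds hydration_advised, high_risk, discharge_ok, fever_present.
Round 2: (1) [high_risk ∧ fever_present → chest_pain]. Adds chest_pain.
Round 3: (4) [chest_pain ∧ discharge_ok → order_pcr]. Adds order_pcr.
order_pcr appears in round 3, so it is derivable.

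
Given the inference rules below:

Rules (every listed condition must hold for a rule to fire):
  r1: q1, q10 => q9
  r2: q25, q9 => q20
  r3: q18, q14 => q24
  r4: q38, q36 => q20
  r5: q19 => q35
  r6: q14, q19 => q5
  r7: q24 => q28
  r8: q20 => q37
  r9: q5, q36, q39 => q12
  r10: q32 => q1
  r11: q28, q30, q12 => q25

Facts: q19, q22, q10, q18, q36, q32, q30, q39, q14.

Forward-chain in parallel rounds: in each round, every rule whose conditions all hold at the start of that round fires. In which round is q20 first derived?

4

Round 1 fires r3, r5, r6, r10, giving q24, q35, q5, q1.
Round 2 fires r1, r7, r9, giving q9, q28, q12.
Round 3 fires r11, giving q25.
Round 4 fires r2, giving q20.
q20 first appears in round 4.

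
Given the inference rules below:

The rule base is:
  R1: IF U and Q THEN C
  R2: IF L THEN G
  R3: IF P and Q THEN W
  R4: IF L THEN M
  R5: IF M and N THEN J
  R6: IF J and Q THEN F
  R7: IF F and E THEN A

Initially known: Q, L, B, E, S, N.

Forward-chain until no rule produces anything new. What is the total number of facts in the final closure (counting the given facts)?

Round 1 — R2, R4, derive G, M.
Round 2 — R5, derive J.
Round 3 — R6, derive F.
Round 4 — R7, derive A.
Closure: {A, B, E, F, G, J, L, M, N, Q, S} — 11 facts.

11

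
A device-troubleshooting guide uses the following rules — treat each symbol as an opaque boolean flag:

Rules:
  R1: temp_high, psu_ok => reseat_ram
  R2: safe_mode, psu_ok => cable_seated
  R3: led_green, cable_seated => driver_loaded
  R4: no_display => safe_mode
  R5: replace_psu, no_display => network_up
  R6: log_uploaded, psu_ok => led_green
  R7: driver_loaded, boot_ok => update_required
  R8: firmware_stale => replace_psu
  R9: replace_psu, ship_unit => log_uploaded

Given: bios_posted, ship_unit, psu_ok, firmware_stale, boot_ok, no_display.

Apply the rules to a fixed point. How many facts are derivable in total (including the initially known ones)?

14

Round 1: R4 [no_display => safe_mode]; R8 [firmware_stale => replace_psu]. New: safe_mode, replace_psu.
Round 2: R2 [safe_mode, psu_ok => cable_seated]; R5 [replace_psu, no_display => network_up]; R9 [replace_psu, ship_unit => log_uploaded]. New: cable_seated, network_up, log_uploaded.
Round 3: R6 [log_uploaded, psu_ok => led_green]. New: led_green.
Round 4: R3 [led_green, cable_seated => driver_loaded]. New: driver_loaded.
Round 5: R7 [driver_loaded, boot_ok => update_required]. New: update_required.
Closure: {bios_posted, boot_ok, cable_seated, driver_loaded, firmware_stale, led_green, log_uploaded, network_up, no_display, psu_ok, replace_psu, safe_mode, ship_unit, update_required} — 14 facts.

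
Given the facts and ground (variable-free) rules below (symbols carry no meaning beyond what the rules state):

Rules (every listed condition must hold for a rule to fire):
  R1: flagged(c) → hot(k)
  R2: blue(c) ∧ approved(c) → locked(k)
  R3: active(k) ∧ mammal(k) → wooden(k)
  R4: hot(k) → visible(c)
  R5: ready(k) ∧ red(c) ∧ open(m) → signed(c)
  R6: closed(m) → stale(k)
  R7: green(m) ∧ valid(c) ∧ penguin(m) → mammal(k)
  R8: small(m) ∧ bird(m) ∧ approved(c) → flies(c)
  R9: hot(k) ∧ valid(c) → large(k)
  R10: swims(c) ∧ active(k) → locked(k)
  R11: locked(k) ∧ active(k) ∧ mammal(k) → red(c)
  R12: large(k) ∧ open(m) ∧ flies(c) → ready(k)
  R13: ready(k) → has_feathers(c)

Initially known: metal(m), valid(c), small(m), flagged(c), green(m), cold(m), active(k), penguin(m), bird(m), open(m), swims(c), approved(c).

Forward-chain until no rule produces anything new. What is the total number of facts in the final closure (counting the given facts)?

23

Round 1: R1 [flagged(c) → hot(k)]; R7 [green(m) ∧ valid(c) ∧ penguin(m) → mammal(k)]; R8 [small(m) ∧ bird(m) ∧ approved(c) → flies(c)]; R10 [swims(c) ∧ active(k) → locked(k)]. New: hot(k), mammal(k), flies(c), locked(k).
Round 2: R3 [active(k) ∧ mammal(k) → wooden(k)]; R4 [hot(k) → visible(c)]; R9 [hot(k) ∧ valid(c) → large(k)]; R11 [locked(k) ∧ active(k) ∧ mammal(k) → red(c)]. New: wooden(k), visible(c), large(k), red(c).
Round 3: R12 [large(k) ∧ open(m) ∧ flies(c) → ready(k)]. New: ready(k).
Round 4: R5 [ready(k) ∧ red(c) ∧ open(m) → signed(c)]; R13 [ready(k) → has_feathers(c)]. New: signed(c), has_feathers(c).
Closure: {active(k), approved(c), bird(m), cold(m), flagged(c), flies(c), green(m), has_feathers(c), hot(k), large(k), locked(k), mammal(k), metal(m), open(m), penguin(m), ready(k), red(c), signed(c), small(m), swims(c), valid(c), visible(c), wooden(k)} — 23 facts.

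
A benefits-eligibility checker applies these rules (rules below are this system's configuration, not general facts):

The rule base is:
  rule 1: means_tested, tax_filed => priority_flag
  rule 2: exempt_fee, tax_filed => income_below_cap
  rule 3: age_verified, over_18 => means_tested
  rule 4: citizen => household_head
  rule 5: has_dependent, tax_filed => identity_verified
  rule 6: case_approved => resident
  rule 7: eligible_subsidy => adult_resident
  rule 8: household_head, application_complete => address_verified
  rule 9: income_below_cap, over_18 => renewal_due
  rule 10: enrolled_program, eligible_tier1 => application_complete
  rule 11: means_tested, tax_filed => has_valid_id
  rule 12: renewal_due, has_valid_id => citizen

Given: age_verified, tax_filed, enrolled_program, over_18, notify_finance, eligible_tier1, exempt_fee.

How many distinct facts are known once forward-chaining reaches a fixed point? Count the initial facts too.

16

Round 1: rule 2 [exempt_fee, tax_filed => income_below_cap]; rule 3 [age_verified, over_18 => means_tested]; rule 10 [enrolled_program, eligible_tier1 => application_complete]. Adds income_below_cap, means_tested, application_complete.
Round 2: rule 1 [means_tested, tax_filed => priority_flag]; rule 9 [income_below_cap, over_18 => renewal_due]; rule 11 [means_tested, tax_filed => has_valid_id]. Adds priority_flag, renewal_due, has_valid_id.
Round 3: rule 12 [renewal_due, has_valid_id => citizen]. Adds citizen.
Round 4: rule 4 [citizen => household_head]. Adds household_head.
Round 5: rule 8 [household_head, application_complete => address_verified]. Adds address_verified.
Closure: {address_verified, age_verified, application_complete, citizen, eligible_tier1, enrolled_program, exempt_fee, has_valid_id, household_head, income_below_cap, means_tested, notify_finance, over_18, priority_flag, renewal_due, tax_filed} — 16 facts.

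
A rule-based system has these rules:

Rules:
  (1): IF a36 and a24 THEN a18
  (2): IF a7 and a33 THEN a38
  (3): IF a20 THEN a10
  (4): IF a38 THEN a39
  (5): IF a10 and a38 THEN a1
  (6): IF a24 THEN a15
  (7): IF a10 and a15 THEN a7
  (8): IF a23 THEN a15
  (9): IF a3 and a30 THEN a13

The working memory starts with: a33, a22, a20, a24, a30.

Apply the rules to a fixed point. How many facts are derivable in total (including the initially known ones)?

Round 1 — (3), (6), derive a10, a15.
Round 2 — (7), derive a7.
Round 3 — (2), derive a38.
Round 4 — (4), (5), derive a39, a1.
Closure: {a1, a10, a15, a20, a22, a24, a30, a33, a38, a39, a7} — 11 facts.

11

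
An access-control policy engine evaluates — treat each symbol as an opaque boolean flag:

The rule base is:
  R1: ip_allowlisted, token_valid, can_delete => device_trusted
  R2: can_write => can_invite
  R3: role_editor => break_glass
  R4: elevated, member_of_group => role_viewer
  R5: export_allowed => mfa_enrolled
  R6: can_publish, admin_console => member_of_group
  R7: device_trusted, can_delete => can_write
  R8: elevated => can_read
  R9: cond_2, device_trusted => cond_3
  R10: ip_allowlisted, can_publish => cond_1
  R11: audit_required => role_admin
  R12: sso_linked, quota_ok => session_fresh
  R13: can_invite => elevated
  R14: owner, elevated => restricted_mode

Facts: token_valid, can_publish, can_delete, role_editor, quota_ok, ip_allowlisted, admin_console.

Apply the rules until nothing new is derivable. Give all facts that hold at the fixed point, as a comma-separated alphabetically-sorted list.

[1] R1 [ip_allowlisted, token_valid, can_delete => device_trusted]; R3 [role_editor => break_glass]; R6 [can_publish, admin_console => member_of_group]; R10 [ip_allowlisted, can_publish => cond_1]. ⇒ new: device_trusted, break_glass, member_of_group, cond_1.
[2] R7 [device_trusted, can_delete => can_write]. ⇒ new: can_write.
[3] R2 [can_write => can_invite]. ⇒ new: can_invite.
[4] R13 [can_invite => elevated]. ⇒ new: elevated.
[5] R4 [elevated, member_of_group => role_viewer]; R8 [elevated => can_read]. ⇒ new: role_viewer, can_read.

admin_console, break_glass, can_delete, can_invite, can_publish, can_read, can_write, cond_1, device_trusted, elevated, ip_allowlisted, member_of_group, quota_ok, role_editor, role_viewer, token_valid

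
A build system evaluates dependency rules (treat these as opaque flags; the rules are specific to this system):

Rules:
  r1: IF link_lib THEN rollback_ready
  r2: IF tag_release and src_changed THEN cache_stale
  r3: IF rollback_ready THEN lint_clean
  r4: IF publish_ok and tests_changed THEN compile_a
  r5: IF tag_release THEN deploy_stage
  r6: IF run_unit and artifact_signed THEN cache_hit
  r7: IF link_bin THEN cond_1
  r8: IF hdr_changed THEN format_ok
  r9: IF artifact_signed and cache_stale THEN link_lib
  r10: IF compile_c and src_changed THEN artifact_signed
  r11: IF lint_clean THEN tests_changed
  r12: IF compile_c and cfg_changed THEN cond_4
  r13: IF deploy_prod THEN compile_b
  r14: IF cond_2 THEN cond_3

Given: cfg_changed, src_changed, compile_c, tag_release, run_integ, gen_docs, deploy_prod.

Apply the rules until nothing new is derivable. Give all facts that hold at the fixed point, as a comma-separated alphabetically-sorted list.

Round 1: r2 [IF tag_release and src_changed THEN cache_stale]; r5 [IF tag_release THEN deploy_stage]; r10 [IF compile_c and src_changed THEN artifact_signed]; r12 [IF compile_c and cfg_changed THEN cond_4]; r13 [IF deploy_prod THEN compile_b]. Adds cache_stale, deploy_stage, artifact_signed, cond_4, compile_b.
Round 2: r9 [IF artifact_signed and cache_stale THEN link_lib]. Adds link_lib.
Round 3: r1 [IF link_lib THEN rollback_ready]. Adds rollback_ready.
Round 4: r3 [IF rollback_ready THEN lint_clean]. Adds lint_clean.
Round 5: r11 [IF lint_clean THEN tests_changed]. Adds tests_changed.

artifact_signed, cache_stale, cfg_changed, compile_b, compile_c, cond_4, deploy_prod, deploy_stage, gen_docs, link_lib, lint_clean, rollback_ready, run_integ, src_changed, tag_release, tests_changed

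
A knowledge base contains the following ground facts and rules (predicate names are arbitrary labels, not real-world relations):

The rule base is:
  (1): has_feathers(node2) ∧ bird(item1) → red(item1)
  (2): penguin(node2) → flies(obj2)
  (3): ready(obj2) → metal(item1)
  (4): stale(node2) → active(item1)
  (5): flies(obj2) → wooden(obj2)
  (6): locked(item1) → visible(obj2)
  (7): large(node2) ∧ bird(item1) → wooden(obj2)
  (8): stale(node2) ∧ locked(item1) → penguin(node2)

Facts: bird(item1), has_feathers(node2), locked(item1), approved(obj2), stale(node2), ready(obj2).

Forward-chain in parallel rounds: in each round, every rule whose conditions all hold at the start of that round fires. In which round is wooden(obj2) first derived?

3

Round 1: (1) [has_feathers(node2) ∧ bird(item1) → red(item1)]; (3) [ready(obj2) → metal(item1)]; (4) [stale(node2) → active(item1)]; (6) [locked(item1) → visible(obj2)]; (8) [stale(node2) ∧ locked(item1) → penguin(node2)]. Adds red(item1), metal(item1), active(item1), visible(obj2), penguin(node2).
Round 2: (2) [penguin(node2) → flies(obj2)]. Adds flies(obj2).
Round 3: (5) [flies(obj2) → wooden(obj2)]. Adds wooden(obj2).
wooden(obj2) first appears in round 3.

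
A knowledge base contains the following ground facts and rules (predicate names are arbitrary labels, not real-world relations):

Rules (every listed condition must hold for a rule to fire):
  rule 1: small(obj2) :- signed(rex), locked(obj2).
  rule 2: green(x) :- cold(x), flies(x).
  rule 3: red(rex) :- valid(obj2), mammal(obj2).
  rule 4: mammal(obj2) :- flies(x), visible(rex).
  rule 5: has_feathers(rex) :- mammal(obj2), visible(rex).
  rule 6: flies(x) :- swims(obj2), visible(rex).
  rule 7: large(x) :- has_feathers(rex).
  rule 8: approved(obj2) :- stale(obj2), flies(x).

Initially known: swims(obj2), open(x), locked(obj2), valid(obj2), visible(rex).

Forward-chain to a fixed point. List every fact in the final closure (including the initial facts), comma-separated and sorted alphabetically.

flies(x), has_feathers(rex), large(x), locked(obj2), mammal(obj2), open(x), red(rex), swims(obj2), valid(obj2), visible(rex)

Round 1: rule 6 [flies(x) :- swims(obj2), visible(rex).]. New: flies(x).
Round 2: rule 4 [mammal(obj2) :- flies(x), visible(rex).]. New: mammal(obj2).
Round 3: rule 3 [red(rex) :- valid(obj2), mammal(obj2).]; rule 5 [has_feathers(rex) :- mammal(obj2), visible(rex).]. New: red(rex), has_feathers(rex).
Round 4: rule 7 [large(x) :- has_feathers(rex).]. New: large(x).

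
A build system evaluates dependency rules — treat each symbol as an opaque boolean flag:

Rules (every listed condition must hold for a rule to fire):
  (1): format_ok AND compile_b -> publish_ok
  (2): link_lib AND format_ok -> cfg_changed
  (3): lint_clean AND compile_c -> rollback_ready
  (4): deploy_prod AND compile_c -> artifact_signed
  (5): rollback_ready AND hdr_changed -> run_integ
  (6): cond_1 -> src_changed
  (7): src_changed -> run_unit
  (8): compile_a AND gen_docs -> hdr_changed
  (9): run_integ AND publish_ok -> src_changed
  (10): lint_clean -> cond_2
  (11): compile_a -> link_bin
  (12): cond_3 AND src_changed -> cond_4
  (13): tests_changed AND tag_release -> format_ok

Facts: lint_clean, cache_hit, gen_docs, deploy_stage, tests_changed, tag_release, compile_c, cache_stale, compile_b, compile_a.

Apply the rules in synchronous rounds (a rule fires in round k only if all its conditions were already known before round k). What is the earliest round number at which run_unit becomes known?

Round 1: (3) [lint_clean AND compile_c -> rollback_ready]; (8) [compile_a AND gen_docs -> hdr_changed]; (10) [lint_clean -> cond_2]; (11) [compile_a -> link_bin]; (13) [tests_changed AND tag_release -> format_ok]. New: rollback_ready, hdr_changed, cond_2, link_bin, format_ok.
Round 2: (1) [format_ok AND compile_b -> publish_ok]; (5) [rollback_ready AND hdr_changed -> run_integ]. New: publish_ok, run_integ.
Round 3: (9) [run_integ AND publish_ok -> src_changed]. New: src_changed.
Round 4: (7) [src_changed -> run_unit]. New: run_unit.
run_unit first appears in round 4.

4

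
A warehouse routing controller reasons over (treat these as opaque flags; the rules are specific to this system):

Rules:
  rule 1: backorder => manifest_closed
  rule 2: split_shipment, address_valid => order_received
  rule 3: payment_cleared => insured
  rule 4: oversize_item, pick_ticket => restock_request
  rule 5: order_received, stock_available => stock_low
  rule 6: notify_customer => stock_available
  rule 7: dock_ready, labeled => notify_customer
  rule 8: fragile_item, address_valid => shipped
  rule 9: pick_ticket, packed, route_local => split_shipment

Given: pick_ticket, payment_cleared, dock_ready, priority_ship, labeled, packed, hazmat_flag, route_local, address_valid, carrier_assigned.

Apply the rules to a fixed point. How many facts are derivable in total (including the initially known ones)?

16

Round 1 fires rule 3, rule 7, rule 9, giving insured, notify_customer, split_shipment.
Round 2 fires rule 2, rule 6, giving order_received, stock_available.
Round 3 fires rule 5, giving stock_low.
Closure: {address_valid, carrier_assigned, dock_ready, hazmat_flag, insured, labeled, notify_customer, order_received, packed, payment_cleared, pick_ticket, priority_ship, route_local, split_shipment, stock_available, stock_low} — 16 facts.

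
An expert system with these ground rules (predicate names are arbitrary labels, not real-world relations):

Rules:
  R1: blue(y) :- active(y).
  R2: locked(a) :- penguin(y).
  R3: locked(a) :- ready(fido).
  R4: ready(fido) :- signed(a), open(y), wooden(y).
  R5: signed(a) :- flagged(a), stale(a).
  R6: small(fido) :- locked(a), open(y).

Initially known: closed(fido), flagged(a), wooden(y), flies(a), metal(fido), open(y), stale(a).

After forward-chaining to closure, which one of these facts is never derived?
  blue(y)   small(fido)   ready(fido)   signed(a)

Round 1: R5 [signed(a) :- flagged(a), stale(a).]. New: signed(a).
Round 2: R4 [ready(fido) :- signed(a), open(y), wooden(y).]. New: ready(fido).
Round 3: R3 [locked(a) :- ready(fido).]. New: locked(a).
Round 4: R6 [small(fido) :- locked(a), open(y).]. New: small(fido).
Derived: ready(fido) (round 2), small(fido) (round 4), signed(a) (round 1). blue(y) never appears in any round.

blue(y)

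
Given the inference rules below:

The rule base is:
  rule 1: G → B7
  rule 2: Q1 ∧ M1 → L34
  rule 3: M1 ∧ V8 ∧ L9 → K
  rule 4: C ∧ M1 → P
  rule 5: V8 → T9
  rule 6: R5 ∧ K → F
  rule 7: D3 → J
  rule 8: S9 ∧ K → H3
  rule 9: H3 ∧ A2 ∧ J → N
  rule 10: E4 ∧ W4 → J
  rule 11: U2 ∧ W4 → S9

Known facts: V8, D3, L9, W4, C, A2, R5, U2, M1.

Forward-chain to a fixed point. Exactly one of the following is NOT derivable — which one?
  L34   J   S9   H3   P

Round 1 — rule 3, rule 4, rule 5, rule 7, rule 11, derive K, P, T9, J, S9.
Round 2 — rule 6, rule 8, derive F, H3.
Round 3 — rule 9, derive N.
Derived: H3 (round 2), J (round 1), S9 (round 1), P (round 1). L34 never appears in any round.

L34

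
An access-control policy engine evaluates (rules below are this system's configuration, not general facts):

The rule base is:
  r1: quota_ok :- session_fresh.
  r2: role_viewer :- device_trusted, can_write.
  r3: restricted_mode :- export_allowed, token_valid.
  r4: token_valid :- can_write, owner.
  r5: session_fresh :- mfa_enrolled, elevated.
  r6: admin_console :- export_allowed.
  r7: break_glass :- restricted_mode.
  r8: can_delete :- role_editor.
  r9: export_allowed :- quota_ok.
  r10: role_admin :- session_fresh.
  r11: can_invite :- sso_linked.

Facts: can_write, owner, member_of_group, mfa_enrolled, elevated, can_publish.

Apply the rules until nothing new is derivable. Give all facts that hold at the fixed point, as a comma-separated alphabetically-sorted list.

admin_console, break_glass, can_publish, can_write, elevated, export_allowed, member_of_group, mfa_enrolled, owner, quota_ok, restricted_mode, role_admin, session_fresh, token_valid

Round 1: r4 [token_valid :- can_write, owner.]; r5 [session_fresh :- mfa_enrolled, elevated.]. Adds token_valid, session_fresh.
Round 2: r1 [quota_ok :- session_fresh.]; r10 [role_admin :- session_fresh.]. Adds quota_ok, role_admin.
Round 3: r9 [export_allowed :- quota_ok.]. Adds export_allowed.
Round 4: r3 [restricted_mode :- export_allowed, token_valid.]; r6 [admin_console :- export_allowed.]. Adds restricted_mode, admin_console.
Round 5: r7 [break_glass :- restricted_mode.]. Adds break_glass.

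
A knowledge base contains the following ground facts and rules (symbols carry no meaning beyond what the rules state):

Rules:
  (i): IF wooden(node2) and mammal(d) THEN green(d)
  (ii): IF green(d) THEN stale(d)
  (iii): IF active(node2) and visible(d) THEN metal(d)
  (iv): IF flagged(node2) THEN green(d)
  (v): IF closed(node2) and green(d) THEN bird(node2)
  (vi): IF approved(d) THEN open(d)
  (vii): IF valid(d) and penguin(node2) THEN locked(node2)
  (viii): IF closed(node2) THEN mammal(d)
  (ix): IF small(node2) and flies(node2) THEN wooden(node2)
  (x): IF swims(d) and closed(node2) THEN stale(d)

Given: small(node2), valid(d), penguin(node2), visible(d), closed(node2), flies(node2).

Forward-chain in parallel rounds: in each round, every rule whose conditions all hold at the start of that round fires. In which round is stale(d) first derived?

[1] (vii) [IF valid(d) and penguin(node2) THEN locked(node2)]; (viii) [IF closed(node2) THEN mammal(d)]; (ix) [IF small(node2) and flies(node2) THEN wooden(node2)]. ⇒ new: locked(node2), mammal(d), wooden(node2).
[2] (i) [IF wooden(node2) and mammal(d) THEN green(d)]. ⇒ new: green(d).
[3] (ii) [IF green(d) THEN stale(d)]; (v) [IF closed(node2) and green(d) THEN bird(node2)]. ⇒ new: stale(d), bird(node2).
stale(d) first appears in round 3.

3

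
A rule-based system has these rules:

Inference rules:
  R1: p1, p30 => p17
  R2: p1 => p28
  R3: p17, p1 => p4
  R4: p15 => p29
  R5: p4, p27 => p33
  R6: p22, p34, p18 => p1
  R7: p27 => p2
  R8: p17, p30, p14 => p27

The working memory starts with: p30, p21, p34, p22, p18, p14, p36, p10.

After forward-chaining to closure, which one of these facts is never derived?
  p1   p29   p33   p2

p29

[1] R6 [p22, p34, p18 => p1]. ⇒ new: p1.
[2] R1 [p1, p30 => p17]; R2 [p1 => p28]. ⇒ new: p17, p28.
[3] R3 [p17, p1 => p4]; R8 [p17, p30, p14 => p27]. ⇒ new: p4, p27.
[4] R5 [p4, p27 => p33]; R7 [p27 => p2]. ⇒ new: p33, p2.
Derived: p2 (round 4), p1 (round 1), p33 (round 4). p29 never appears in any round.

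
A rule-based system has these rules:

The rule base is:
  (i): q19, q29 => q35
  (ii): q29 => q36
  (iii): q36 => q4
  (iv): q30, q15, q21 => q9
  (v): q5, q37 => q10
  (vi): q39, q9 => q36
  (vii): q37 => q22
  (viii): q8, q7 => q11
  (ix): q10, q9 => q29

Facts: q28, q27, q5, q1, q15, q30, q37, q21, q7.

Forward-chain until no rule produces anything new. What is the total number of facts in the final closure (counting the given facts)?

[1] (iv) [q30, q15, q21 => q9]; (v) [q5, q37 => q10]; (vii) [q37 => q22]. ⇒ new: q9, q10, q22.
[2] (ix) [q10, q9 => q29]. ⇒ new: q29.
[3] (ii) [q29 => q36]. ⇒ new: q36.
[4] (iii) [q36 => q4]. ⇒ new: q4.
Closure: {q1, q10, q15, q21, q22, q27, q28, q29, q30, q36, q37, q4, q5, q7, q9} — 15 facts.

15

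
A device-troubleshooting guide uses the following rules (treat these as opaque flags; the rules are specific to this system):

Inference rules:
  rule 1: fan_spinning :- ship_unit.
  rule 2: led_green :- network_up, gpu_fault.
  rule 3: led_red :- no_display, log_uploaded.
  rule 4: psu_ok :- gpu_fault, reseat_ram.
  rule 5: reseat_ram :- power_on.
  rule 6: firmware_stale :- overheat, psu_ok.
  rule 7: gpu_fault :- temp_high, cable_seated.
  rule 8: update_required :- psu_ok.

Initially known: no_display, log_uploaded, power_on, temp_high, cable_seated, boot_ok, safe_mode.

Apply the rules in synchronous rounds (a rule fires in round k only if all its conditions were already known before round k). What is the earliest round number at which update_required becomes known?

[1] rule 3 [led_red :- no_display, log_uploaded.]; rule 5 [reseat_ram :- power_on.]; rule 7 [gpu_fault :- temp_high, cable_seated.]. ⇒ new: led_red, reseat_ram, gpu_fault.
[2] rule 4 [psu_ok :- gpu_fault, reseat_ram.]. ⇒ new: psu_ok.
[3] rule 8 [update_required :- psu_ok.]. ⇒ new: update_required.
update_required first appears in round 3.

3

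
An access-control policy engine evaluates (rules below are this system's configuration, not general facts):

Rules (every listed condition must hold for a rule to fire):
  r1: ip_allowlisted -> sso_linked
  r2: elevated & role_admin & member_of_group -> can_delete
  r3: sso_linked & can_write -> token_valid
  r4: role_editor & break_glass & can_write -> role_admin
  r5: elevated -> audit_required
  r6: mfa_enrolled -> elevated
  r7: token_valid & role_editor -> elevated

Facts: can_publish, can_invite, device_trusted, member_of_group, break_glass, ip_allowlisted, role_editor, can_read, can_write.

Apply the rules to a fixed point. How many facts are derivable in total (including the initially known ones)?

Round 1: r1 [ip_allowlisted -> sso_linked]; r4 [role_editor & break_glass & can_write -> role_admin]. New: sso_linked, role_admin.
Round 2: r3 [sso_linked & can_write -> token_valid]. New: token_valid.
Round 3: r7 [token_valid & role_editor -> elevated]. New: elevated.
Round 4: r2 [elevated & role_admin & member_of_group -> can_delete]; r5 [elevated -> audit_required]. New: can_delete, audit_required.
Closure: {audit_required, break_glass, can_delete, can_invite, can_publish, can_read, can_write, device_trusted, elevated, ip_allowlisted, member_of_group, role_admin, role_editor, sso_linked, token_valid} — 15 facts.

15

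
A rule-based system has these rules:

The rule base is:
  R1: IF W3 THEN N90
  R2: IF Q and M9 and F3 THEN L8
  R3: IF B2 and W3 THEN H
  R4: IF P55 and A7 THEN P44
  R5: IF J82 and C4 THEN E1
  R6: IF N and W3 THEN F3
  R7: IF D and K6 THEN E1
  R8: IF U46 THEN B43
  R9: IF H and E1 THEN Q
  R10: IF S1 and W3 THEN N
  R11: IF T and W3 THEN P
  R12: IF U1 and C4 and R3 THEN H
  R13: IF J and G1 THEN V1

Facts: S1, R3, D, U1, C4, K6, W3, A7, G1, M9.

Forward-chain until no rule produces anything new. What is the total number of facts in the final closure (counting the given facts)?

Round 1: R1 [IF W3 THEN N90]; R7 [IF D and K6 THEN E1]; R10 [IF S1 and W3 THEN N]; R12 [IF U1 and C4 and R3 THEN H]. Adds N90, E1, N, H.
Round 2: R6 [IF N and W3 THEN F3]; R9 [IF H and E1 THEN Q]. Adds F3, Q.
Round 3: R2 [IF Q and M9 and F3 THEN L8]. Adds L8.
Closure: {A7, C4, D, E1, F3, G1, H, K6, L8, M9, N, N90, Q, R3, S1, U1, W3} — 17 facts.

17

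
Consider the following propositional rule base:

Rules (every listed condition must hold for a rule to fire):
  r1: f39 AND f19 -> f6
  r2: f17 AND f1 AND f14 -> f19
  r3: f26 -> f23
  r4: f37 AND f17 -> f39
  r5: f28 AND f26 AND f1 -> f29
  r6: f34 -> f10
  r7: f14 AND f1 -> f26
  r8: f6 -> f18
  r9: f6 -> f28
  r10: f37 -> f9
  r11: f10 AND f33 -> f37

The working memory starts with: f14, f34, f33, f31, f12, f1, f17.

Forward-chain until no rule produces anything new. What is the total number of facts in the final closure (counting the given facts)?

18

Round 1: r2 [f17 AND f1 AND f14 -> f19]; r6 [f34 -> f10]; r7 [f14 AND f1 -> f26]. New: f19, f10, f26.
Round 2: r3 [f26 -> f23]; r11 [f10 AND f33 -> f37]. New: f23, f37.
Round 3: r4 [f37 AND f17 -> f39]; r10 [f37 -> f9]. New: f39, f9.
Round 4: r1 [f39 AND f19 -> f6]. New: f6.
Round 5: r8 [f6 -> f18]; r9 [f6 -> f28]. New: f18, f28.
Round 6: r5 [f28 AND f26 AND f1 -> f29]. New: f29.
Closure: {f1, f10, f12, f14, f17, f18, f19, f23, f26, f28, f29, f31, f33, f34, f37, f39, f6, f9} — 18 facts.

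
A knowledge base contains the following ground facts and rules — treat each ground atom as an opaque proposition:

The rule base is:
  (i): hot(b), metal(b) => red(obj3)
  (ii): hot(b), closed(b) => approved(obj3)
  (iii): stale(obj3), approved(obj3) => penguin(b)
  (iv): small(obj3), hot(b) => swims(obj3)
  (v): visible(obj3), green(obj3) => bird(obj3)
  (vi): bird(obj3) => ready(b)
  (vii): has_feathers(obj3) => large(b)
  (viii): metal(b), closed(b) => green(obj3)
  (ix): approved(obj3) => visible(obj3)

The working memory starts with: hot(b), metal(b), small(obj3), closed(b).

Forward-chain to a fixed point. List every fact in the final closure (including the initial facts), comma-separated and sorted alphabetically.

approved(obj3), bird(obj3), closed(b), green(obj3), hot(b), metal(b), ready(b), red(obj3), small(obj3), swims(obj3), visible(obj3)

Round 1 — (i), (ii), (iv), (viii), derive red(obj3), approved(obj3), swims(obj3), green(obj3).
Round 2 — (ix), derive visible(obj3).
Round 3 — (v), derive bird(obj3).
Round 4 — (vi), derive ready(b).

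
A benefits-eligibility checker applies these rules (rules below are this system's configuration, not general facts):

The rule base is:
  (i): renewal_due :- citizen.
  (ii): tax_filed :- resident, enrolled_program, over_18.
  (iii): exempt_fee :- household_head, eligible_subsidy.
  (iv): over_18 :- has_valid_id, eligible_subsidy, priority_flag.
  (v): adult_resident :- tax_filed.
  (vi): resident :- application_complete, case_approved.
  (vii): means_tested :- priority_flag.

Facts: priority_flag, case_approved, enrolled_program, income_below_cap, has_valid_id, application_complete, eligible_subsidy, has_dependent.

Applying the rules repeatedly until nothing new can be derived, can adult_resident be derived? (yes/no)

yes

[1] (iv) [over_18 :- has_valid_id, eligible_subsidy, priority_flag.]; (vi) [resident :- application_complete, case_approved.]; (vii) [means_tested :- priority_flag.]. ⇒ new: over_18, resident, means_tested.
[2] (ii) [tax_filed :- resident, enrolled_program, over_18.]. ⇒ new: tax_filed.
[3] (v) [adult_resident :- tax_filed.]. ⇒ new: adult_resident.
adult_resident appears in round 3, so it is derivable.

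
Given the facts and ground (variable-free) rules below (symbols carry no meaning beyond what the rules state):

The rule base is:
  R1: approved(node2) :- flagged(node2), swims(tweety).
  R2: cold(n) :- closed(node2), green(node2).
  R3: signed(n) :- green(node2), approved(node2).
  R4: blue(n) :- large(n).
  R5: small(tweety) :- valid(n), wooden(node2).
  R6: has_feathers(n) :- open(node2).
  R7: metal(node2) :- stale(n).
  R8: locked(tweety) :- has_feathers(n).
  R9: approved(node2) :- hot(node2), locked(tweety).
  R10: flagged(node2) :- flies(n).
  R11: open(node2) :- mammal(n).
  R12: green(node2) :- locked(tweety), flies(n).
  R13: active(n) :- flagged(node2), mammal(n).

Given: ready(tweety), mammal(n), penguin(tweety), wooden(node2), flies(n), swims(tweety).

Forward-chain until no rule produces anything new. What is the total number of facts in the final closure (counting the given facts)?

14

[1] R10 [flagged(node2) :- flies(n).]; R11 [open(node2) :- mammal(n).]. ⇒ new: flagged(node2), open(node2).
[2] R1 [approved(node2) :- flagged(node2), swims(tweety).]; R6 [has_feathers(n) :- open(node2).]; R13 [active(n) :- flagged(node2), mammal(n).]. ⇒ new: approved(node2), has_feathers(n), active(n).
[3] R8 [locked(tweety) :- has_feathers(n).]. ⇒ new: locked(tweety).
[4] R12 [green(node2) :- locked(tweety), flies(n).]. ⇒ new: green(node2).
[5] R3 [signed(n) :- green(node2), approved(node2).]. ⇒ new: signed(n).
Closure: {active(n), approved(node2), flagged(node2), flies(n), green(node2), has_feathers(n), locked(tweety), mammal(n), open(node2), penguin(tweety), ready(tweety), signed(n), swims(tweety), wooden(node2)} — 14 facts.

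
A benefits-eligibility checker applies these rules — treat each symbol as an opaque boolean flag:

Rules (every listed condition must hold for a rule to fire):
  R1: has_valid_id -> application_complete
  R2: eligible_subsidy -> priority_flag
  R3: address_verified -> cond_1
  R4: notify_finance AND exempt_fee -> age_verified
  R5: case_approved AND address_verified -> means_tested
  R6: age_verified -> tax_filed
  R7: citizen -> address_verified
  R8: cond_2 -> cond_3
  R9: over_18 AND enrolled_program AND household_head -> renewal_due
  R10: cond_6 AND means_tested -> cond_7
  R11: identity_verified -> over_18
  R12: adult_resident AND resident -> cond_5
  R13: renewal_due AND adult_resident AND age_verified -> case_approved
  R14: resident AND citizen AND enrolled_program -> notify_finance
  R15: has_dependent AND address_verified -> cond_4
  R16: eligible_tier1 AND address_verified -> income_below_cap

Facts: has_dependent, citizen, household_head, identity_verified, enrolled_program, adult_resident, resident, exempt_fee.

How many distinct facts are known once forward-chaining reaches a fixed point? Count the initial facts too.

Round 1 — R7, R11, R12, R14, derive address_verified, over_18, cond_5, notify_finance.
Round 2 — R3, R4, R9, R15, derive cond_1, age_verified, renewal_due, cond_4.
Round 3 — R6, R13, derive tax_filed, case_approved.
Round 4 — R5, derive means_tested.
Closure: {address_verified, adult_resident, age_verified, case_approved, citizen, cond_1, cond_4, cond_5, enrolled_program, exempt_fee, has_dependent, household_head, identity_verified, means_tested, notify_finance, over_18, renewal_due, resident, tax_filed} — 19 facts.

19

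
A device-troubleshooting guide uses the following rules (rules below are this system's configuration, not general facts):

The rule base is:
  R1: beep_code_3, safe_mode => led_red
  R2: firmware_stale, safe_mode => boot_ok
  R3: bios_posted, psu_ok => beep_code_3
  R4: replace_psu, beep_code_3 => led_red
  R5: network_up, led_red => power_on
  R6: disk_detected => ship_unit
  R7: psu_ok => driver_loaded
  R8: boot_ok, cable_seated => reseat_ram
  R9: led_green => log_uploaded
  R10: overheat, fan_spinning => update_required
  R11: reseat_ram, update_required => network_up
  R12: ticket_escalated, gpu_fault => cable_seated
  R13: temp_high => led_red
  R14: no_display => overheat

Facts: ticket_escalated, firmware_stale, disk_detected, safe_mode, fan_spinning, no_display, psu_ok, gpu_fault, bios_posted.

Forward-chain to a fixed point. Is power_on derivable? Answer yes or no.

Round 1: R2 [firmware_stale, safe_mode => boot_ok]; R3 [bios_posted, psu_ok => beep_code_3]; R6 [disk_detected => ship_unit]; R7 [psu_ok => driver_loaded]; R12 [ticket_escalated, gpu_fault => cable_seated]; R14 [no_display => overheat]. New: boot_ok, beep_code_3, ship_unit, driver_loaded, cable_seated, overheat.
Round 2: R1 [beep_code_3, safe_mode => led_red]; R8 [boot_ok, cable_seated => reseat_ram]; R10 [overheat, fan_spinning => update_required]. New: led_red, reseat_ram, update_required.
Round 3: R11 [reseat_ram, update_required => network_up]. New: network_up.
Round 4: R5 [network_up, led_red => power_on]. New: power_on.
power_on appears in round 4, so it is derivable.

yes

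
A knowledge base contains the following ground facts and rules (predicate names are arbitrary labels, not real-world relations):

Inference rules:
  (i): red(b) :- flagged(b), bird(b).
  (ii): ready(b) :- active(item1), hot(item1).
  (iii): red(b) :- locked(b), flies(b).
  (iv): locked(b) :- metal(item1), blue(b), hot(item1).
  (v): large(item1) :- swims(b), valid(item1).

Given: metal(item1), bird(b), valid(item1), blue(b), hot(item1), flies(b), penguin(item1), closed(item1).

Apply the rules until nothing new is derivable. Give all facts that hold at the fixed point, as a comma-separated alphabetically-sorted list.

Round 1: (iv) [locked(b) :- metal(item1), blue(b), hot(item1).]. Adds locked(b).
Round 2: (iii) [red(b) :- locked(b), flies(b).]. Adds red(b).

bird(b), blue(b), closed(item1), flies(b), hot(item1), locked(b), metal(item1), penguin(item1), red(b), valid(item1)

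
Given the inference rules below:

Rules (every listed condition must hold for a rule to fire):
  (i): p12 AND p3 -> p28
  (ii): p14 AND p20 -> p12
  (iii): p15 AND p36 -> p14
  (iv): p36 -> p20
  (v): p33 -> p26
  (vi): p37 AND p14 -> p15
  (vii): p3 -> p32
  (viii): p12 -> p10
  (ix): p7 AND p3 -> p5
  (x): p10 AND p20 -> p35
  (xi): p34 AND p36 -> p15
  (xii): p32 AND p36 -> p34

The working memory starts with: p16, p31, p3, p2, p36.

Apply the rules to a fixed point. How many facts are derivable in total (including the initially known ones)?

Round 1: (iv) [p36 -> p20]; (vii) [p3 -> p32]. Adds p20, p32.
Round 2: (xii) [p32 AND p36 -> p34]. Adds p34.
Round 3: (xi) [p34 AND p36 -> p15]. Adds p15.
Round 4: (iii) [p15 AND p36 -> p14]. Adds p14.
Round 5: (ii) [p14 AND p20 -> p12]. Adds p12.
Round 6: (i) [p12 AND p3 -> p28]; (viii) [p12 -> p10]. Adds p28, p10.
Round 7: (x) [p10 AND p20 -> p35]. Adds p35.
Closure: {p10, p12, p14, p15, p16, p2, p20, p28, p3, p31, p32, p34, p35, p36} — 14 facts.

14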